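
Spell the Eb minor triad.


Reasoning:
Minor triad = root + minor 3rd (3 semitones) + perfect 5th (7 semitones)
A triad on Eb stacks thirds, so the chord tones use letter names E-G-B
Root: Eb
Minor 3rd above Eb: Gb
Perfect 5th above Eb: Bb
Chord = Eb Gb Bb


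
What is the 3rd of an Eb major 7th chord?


Solution.
Major 7th chord = root + major 3rd + perfect 5th + major 7th
Seventh chords stack in thirds, so the letter names are E-G-B-D
Root: Eb
Major 3rd above Eb: G
Perfect 5th above Eb: Bb
Major 7th above Eb: D
The 3rd = G


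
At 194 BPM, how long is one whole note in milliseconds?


Let's work it out.
One quarter-note beat = 60000 / BPM = 60000 / 194 ms
Whole note = 4 × quarter note
Duration = 4 × 60000 / 194 = 240000 / 194
= 1237.1 ms


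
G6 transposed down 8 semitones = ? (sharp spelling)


Reasoning:
G6: chromatic position 7 in octave 6 → absolute = 6×12 + 7 = 79
Transpose down 8: 79 - 8 = 71
71 = 5×12 + 11 → B in octave 5
Result = B5


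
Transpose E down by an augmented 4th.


Let's work it out.
augmented 4th: 4 letter names, 6 semitones
Letter: E - 3 → B
Pitch: E - 6 semitones, spelled as a B → Bb
= Bb


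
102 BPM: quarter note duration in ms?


Let's work it out.
One quarter-note beat = 60000 / BPM = 60000 / 102 ms
Duration = 60000 / 102
= 588.2 ms


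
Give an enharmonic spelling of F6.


Reasoning:
Enharmonic notes sound the same pitch but are spelled with different letter names
F and Gbb name the same pitch class
= Gbb6


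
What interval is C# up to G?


Step by step:
Letter names: C → G spans 5 letter names → a 5th
Semitones: C# → G = 6 half-steps
A 5th of 6 semitones is a diminished 5th
= diminished 5th


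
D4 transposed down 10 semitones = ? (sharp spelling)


D4: chromatic position 2 in octave 4 → absolute = 4×12 + 2 = 50
Transpose down 10: 50 - 10 = 40
40 = 3×12 + 4 → E in octave 3
Result = E3


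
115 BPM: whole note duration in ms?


Step by step:
One quarter-note beat = 60000 / BPM = 60000 / 115 ms
Whole note = 4 × quarter note
Duration = 4 × 60000 / 115 = 240000 / 115
= 2087.0 ms


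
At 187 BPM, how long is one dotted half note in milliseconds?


Step by step:
One quarter-note beat = 60000 / BPM = 60000 / 187 ms
Dotted half note = 3 × quarter note
Duration = 3 × 60000 / 187 = 180000 / 187
= 962.6 ms


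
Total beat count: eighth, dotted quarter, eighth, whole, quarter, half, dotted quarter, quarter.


Working:
Beat values:
  eighth = 0.5 beats
  dotted quarter = 1.5 beats
  eighth = 0.5 beats
  whole = 4 beats
  quarter = 1 beat
  half = 2 beats
  dotted quarter = 1.5 beats
  quarter = 1 beat
Sum = 0.5 + 1.5 + 0.5 + 4 + 1 + 2 + 1.5 + 1
= 12 beats


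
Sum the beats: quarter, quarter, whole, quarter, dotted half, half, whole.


Working:
Beat values:
  quarter = 1 beat
  quarter = 1 beat
  whole = 4 beats
  quarter = 1 beat
  dotted half = 3 beats
  half = 2 beats
  whole = 4 beats
Sum = 1 + 1 + 4 + 1 + 3 + 2 + 4
= 16 beats


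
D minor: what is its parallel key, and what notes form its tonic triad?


Let's work it out.
Parallel keys share the same tonic but differ in mode
D minor → parallel is D major
Tonic triad of D major = D F# A
= D major; triad = D F# A


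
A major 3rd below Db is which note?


Reasoning:
A 3rd spans 3 letter names, so from D we land on B
A major 3rd = 4 semitones below Db
Spell B at that pitch: Bbb
= Bbb


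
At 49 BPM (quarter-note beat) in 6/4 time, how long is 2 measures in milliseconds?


Working:
Quarter-note beat duration = 60000 / 49 ms
Beats per measure (6/4) = 6
One measure = 6 × 60000 / 49 = 360000 / 49 ms
2 measures = 2 × 360000 / 49 = 720000 / 49
= 14693.9 ms


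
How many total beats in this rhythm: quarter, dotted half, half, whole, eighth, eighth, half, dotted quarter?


Working:
Beat values:
  quarter = 1 beat
  dotted half = 3 beats
  half = 2 beats
  whole = 4 beats
  eighth = 0.5 beats
  eighth = 0.5 beats
  half = 2 beats
  dotted quarter = 1.5 beats
Sum = 1 + 3 + 2 + 4 + 0.5 + 0.5 + 2 + 1.5
= 14.5 beats


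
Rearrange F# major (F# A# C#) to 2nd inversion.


Root position: F# A# C#
2nd inversion: move root and 3rd up an octave
Bass note: C#
Notes (bottom to top) = C# F# A#


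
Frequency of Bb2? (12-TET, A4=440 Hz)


Step by step:
f = 440 × 2^(n/12) where n = semitones from A4
Bb2: -23 semitones from A4
f = 440 × 2^(-23/12)
f = 116.54 Hz


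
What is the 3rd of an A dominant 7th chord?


Dominant 7th chord = root + major 3rd + perfect 5th + minor 7th
Seventh chords stack in thirds, so the letter names are A-C-E-G
Root: A
Major 3rd above A: C#
Perfect 5th above A: E
Minor 7th above A: G
The 3rd = C#


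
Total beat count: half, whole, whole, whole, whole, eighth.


Step by step:
Beat values:
  half = 2 beats
  whole = 4 beats
  whole = 4 beats
  whole = 4 beats
  whole = 4 beats
  eighth = 0.5 beats
Sum = 2 + 4 + 4 + 4 + 4 + 0.5
= 18.5 beats


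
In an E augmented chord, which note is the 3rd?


Working:
Augmented triad = root + major 3rd (4 semitones) + augmented 5th (8 semitones)
A triad on E stacks thirds, so the chord tones use letter names E-G-B
Root: E
Major 3rd above E: G#
Augmented 5th above E: B#
The 3rd = G#


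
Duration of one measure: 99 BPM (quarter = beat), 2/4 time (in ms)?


Let's work it out.
Quarter-note beat duration = 60000 / 99 ms
Beats per measure (2/4) = 2
One measure = 2 × 60000 / 99 = 120000 / 99 ms
= 1212.1 ms


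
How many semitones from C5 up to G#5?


Working:
Absolute semitone position = octave×12 + chromatic position
C5: 5×12 + 0 = 60
G#5: 5×12 + 8 = 68
Difference = 68 - 60 = 8
= 8 semitones


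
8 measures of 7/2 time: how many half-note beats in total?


Time signature 7/2: the bottom number 2 means the half note gets one count
The top number 7 means 7 half-note beats per measure
Total = 7 × 8 measures
= 56 half-note beats


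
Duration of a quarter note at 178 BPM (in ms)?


Step by step:
One quarter-note beat = 60000 / BPM = 60000 / 178 ms
Duration = 60000 / 178
= 337.1 ms


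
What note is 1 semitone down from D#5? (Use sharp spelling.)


Step by step:
D#5: chromatic position 3 in octave 5 → absolute = 5×12 + 3 = 63
Transpose down 1: 63 - 1 = 62
62 = 5×12 + 2 → D in octave 5
Result = D5


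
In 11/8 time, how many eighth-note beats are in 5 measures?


Reasoning:
Time signature 11/8: the bottom number 8 means the eighth note gets one count
The top number 11 means 11 eighth-note beats per measure
Total = 11 × 5 measures
= 55 eighth-note beats


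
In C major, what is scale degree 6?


Step by step:
Major scale pattern: W-W-H-W-W-W-H (2-2-1-2-2-2-1 semitones)
Starting from C:
  C + 2 semitones → D
  D + 2 semitones → E
  E + 1 semitone → F
  F + 2 semitones → G
  G + 2 semitones → A
  A + 2 semitones → B
  B + 1 semitone → C
Scale: C D E F G A B
Degree 6 = A


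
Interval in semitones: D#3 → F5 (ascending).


Step by step:
Absolute semitone position = octave×12 + chromatic position
D#3: 3×12 + 3 = 39
F5: 5×12 + 5 = 65
Difference = 65 - 39 = 26
= 26 semitones


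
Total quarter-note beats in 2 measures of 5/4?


Time signature 5/4: the bottom number 4 means the quarter note gets one count
The top number 5 means 5 quarter-note beats per measure
Total = 5 × 2 measures
= 10 quarter-note beats


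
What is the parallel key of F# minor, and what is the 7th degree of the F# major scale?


Working:
Parallel keys share the same tonic but differ in mode
F# minor → parallel is F# major
F# major scale: F# G# A# B C# D# E#
= F# major; 7th degree = E#


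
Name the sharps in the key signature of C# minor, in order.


Solution.
Sharp minor keys follow the circle of fifths: A(0), E(1), B(2), F#(3), C#(4), G#(5), D#(6), A#(7)
C# minor has 4 sharps
Order of sharps: F# C# G# D# A# E# B# → first 4: F#, C#, G#, D#
= F#, C#, G#, D#


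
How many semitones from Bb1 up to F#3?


Absolute semitone position = octave×12 + chromatic position
Bb1: 1×12 + 10 = 22
F#3: 3×12 + 6 = 42
Difference = 42 - 22 = 20
= 20 semitones


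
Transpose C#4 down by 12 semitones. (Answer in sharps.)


C#4: chromatic position 1 in octave 4 → absolute = 4×12 + 1 = 49
Transpose down 12: 49 - 12 = 37
37 = 3×12 + 1 → C# in octave 3
Result = C#3


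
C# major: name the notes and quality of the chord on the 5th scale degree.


Working:
C# major scale: C# D# E# F# G# A# B#
Diatonic triad on degree 5 stacks scale notes 5, 7, 2: G# B# D#
G#→B# = 4 semitones; G#→D# = 7 semitones → major triad
= G# B# D# (major)


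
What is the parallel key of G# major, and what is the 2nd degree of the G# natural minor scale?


Parallel keys share the same tonic but differ in mode
G# major → parallel is G# minor
G# natural minor scale: G# A# B C# D# E F#
= G# minor; 2nd degree = A#


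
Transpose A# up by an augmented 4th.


Working:
augmented 4th: 4 letter names, 6 semitones
Letter: A + 3 → D
Pitch: A# + 6 semitones, spelled as a D → D##
= D##


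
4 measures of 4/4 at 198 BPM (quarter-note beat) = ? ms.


Let's work it out.
Quarter-note beat duration = 60000 / 198 ms
Beats per measure (4/4) = 4
One measure = 4 × 60000 / 198 = 240000 / 198 ms
4 measures = 4 × 240000 / 198 = 960000 / 198
= 4848.5 ms


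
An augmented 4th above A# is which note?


Working:
A 4th spans 4 letter names, so from A we land on D
An augmented 4th = 6 semitones above A#
Spell D at that pitch: D##
= D##


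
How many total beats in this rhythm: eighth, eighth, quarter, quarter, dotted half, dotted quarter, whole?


Beat values:
  eighth = 0.5 beats
  eighth = 0.5 beats
  quarter = 1 beat
  quarter = 1 beat
  dotted half = 3 beats
  dotted quarter = 1.5 beats
  whole = 4 beats
Sum = 0.5 + 0.5 + 1 + 1 + 3 + 1.5 + 4
= 11.5 beats


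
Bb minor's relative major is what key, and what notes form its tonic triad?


The relative major shares the key signature and is a minor 3rd above the minor tonic
A minor 3rd above Bb is Db
→ relative major of Bb minor is Db major
Tonic triad of Db major = root + major 3rd + perfect 5th = Db F Ab
= Db major; triad = Db F Ab


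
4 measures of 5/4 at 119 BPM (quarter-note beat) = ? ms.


Step by step:
Quarter-note beat duration = 60000 / 119 ms
Beats per measure (5/4) = 5
One measure = 5 × 60000 / 119 = 300000 / 119 ms
4 measures = 4 × 300000 / 119 = 1200000 / 119
= 10084.0 ms


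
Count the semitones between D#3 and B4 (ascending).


Step by step:
Absolute semitone position = octave×12 + chromatic position
D#3: 3×12 + 3 = 39
B4: 4×12 + 11 = 59
Difference = 59 - 39 = 20
= 20 semitones


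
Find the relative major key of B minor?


Let's work it out.
The relative major shares the key signature and is a minor 3rd above the minor tonic
A minor 3rd above B is D
→ relative major of B minor is D major
= D major


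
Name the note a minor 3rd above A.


A 3rd spans 3 letter names, so from A we land on C
A minor 3rd = 3 semitones above A
Spell C at that pitch: C
= C


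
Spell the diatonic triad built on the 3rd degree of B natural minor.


Working:
B natural minor scale: B C# D E F# G A
Diatonic triad on degree 3 stacks scale notes 3, 5, 7: D F# A
D→F# = 4 semitones; D→A = 7 semitones → major triad
= D F# A (major)


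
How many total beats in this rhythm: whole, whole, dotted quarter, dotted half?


Step by step:
Beat values:
  whole = 4 beats
  whole = 4 beats
  dotted quarter = 1.5 beats
  dotted half = 3 beats
Sum = 4 + 4 + 1.5 + 3
= 12.5 beats


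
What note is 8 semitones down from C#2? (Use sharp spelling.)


Let's work it out.
C#2: chromatic position 1 in octave 2 → absolute = 2×12 + 1 = 25
Transpose down 8: 25 - 8 = 17
17 = 1×12 + 5 → F in octave 1
Result = F1


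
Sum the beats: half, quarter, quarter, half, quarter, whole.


Reasoning:
Beat values:
  half = 2 beats
  quarter = 1 beat
  quarter = 1 beat
  half = 2 beats
  quarter = 1 beat
  whole = 4 beats
Sum = 2 + 1 + 1 + 2 + 1 + 4
= 11 beats


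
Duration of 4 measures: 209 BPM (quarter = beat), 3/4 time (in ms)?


Step by step:
Quarter-note beat duration = 60000 / 209 ms
Beats per measure (3/4) = 3
One measure = 3 × 60000 / 209 = 180000 / 209 ms
4 measures = 4 × 180000 / 209 = 720000 / 209
= 3445.0 ms


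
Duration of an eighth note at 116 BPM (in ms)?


Let's work it out.
One quarter-note beat = 60000 / BPM = 60000 / 116 ms
Eighth note = 1/2 × quarter note
Duration = 1/2 × 60000 / 116 = 30000 / 116
= 258.6 ms


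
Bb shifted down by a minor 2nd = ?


Working:
minor 2nd: 2 letter names, 1 semitones
Letter: B - 1 → A
Pitch: Bb - 1 semitones, spelled as an A → A
= A


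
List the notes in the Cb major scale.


Let's work it out.
Major scale pattern: W-W-H-W-W-W-H (2-2-1-2-2-2-1 semitones)
Starting from Cb:
  Cb + 2 semitones → Db
  Db + 2 semitones → Eb
  Eb + 1 semitone → Fb
  Fb + 2 semitones → Gb
  Gb + 2 semitones → Ab
  Ab + 2 semitones → Bb
  Bb + 1 semitone → Cb
Scale = Cb Db Eb Fb Gb Ab Bb


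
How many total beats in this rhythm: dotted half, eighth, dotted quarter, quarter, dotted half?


Step by step:
Beat values:
  dotted half = 3 beats
  eighth = 0.5 beats
  dotted quarter = 1.5 beats
  quarter = 1 beat
  dotted half = 3 beats
Sum = 3 + 0.5 + 1.5 + 1 + 3
= 9 beats


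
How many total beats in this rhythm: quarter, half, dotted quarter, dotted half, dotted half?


Beat values:
  quarter = 1 beat
  half = 2 beats
  dotted quarter = 1.5 beats
  dotted half = 3 beats
  dotted half = 3 beats
Sum = 1 + 2 + 1.5 + 3 + 3
= 10.5 beats


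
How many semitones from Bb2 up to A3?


Absolute semitone position = octave×12 + chromatic position
Bb2: 2×12 + 10 = 34
A3: 3×12 + 9 = 45
Difference = 45 - 34 = 11
= 11 semitones


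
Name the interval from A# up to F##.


Reasoning:
Letter names: A → F spans 6 letter names → a 6th
Semitones: A# → F## = 9 half-steps
A 6th of 9 semitones is a major 6th
= major 6th


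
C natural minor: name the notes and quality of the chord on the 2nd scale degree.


Reasoning:
C natural minor scale: C D Eb F G Ab Bb
Diatonic triad on degree 2 stacks scale notes 2, 4, 6: D F Ab
D→F = 3 semitones; D→Ab = 6 semitones → diminished triad
= D F Ab (diminished)


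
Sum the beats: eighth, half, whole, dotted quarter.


Beat values:
  eighth = 0.5 beats
  half = 2 beats
  whole = 4 beats
  dotted quarter = 1.5 beats
Sum = 0.5 + 2 + 4 + 1.5
= 8 beats


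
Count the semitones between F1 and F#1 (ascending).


Absolute semitone position = octave×12 + chromatic position
F1: 1×12 + 5 = 17
F#1: 1×12 + 6 = 18
Difference = 18 - 17 = 1
= 1 semitone


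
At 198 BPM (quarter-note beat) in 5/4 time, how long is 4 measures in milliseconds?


Working:
Quarter-note beat duration = 60000 / 198 ms
Beats per measure (5/4) = 5
One measure = 5 × 60000 / 198 = 300000 / 198 ms
4 measures = 4 × 300000 / 198 = 1200000 / 198
= 6060.6 ms


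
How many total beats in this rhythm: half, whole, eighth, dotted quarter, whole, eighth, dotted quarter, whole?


Step by step:
Beat values:
  half = 2 beats
  whole = 4 beats
  eighth = 0.5 beats
  dotted quarter = 1.5 beats
  whole = 4 beats
  eighth = 0.5 beats
  dotted quarter = 1.5 beats
  whole = 4 beats
Sum = 2 + 4 + 0.5 + 1.5 + 4 + 0.5 + 1.5 + 4
= 18 beats


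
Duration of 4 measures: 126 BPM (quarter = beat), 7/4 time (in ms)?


Quarter-note beat duration = 60000 / 126 ms
Beats per measure (7/4) = 7
One measure = 7 × 60000 / 126 = 420000 / 126 ms
4 measures = 4 × 420000 / 126 = 1680000 / 126
= 13333.3 ms


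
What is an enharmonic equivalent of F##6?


Reasoning:
Enharmonic notes sound the same pitch but are spelled with different letter names
F## and G name the same pitch class
= G6


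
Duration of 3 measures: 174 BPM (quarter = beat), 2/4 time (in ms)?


Working:
Quarter-note beat duration = 60000 / 174 ms
Beats per measure (2/4) = 2
One measure = 2 × 60000 / 174 = 120000 / 174 ms
3 measures = 3 × 120000 / 174 = 360000 / 174
= 2069.0 ms


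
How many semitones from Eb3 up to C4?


Absolute semitone position = octave×12 + chromatic position
Eb3: 3×12 + 3 = 39
C4: 4×12 + 0 = 48
Difference = 48 - 39 = 9
= 9 semitones


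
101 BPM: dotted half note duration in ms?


One quarter-note beat = 60000 / BPM = 60000 / 101 ms
Dotted half note = 3 × quarter note
Duration = 3 × 60000 / 101 = 180000 / 101
= 1782.2 ms


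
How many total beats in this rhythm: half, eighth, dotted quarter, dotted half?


Step by step:
Beat values:
  half = 2 beats
  eighth = 0.5 beats
  dotted quarter = 1.5 beats
  dotted half = 3 beats
Sum = 2 + 0.5 + 1.5 + 3
= 7 beats


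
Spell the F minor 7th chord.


Minor 7th chord = root + minor 3rd + perfect 5th + minor 7th
Seventh chords stack in thirds, so the letter names are F-A-C-E
Root: F
Minor 3rd above F: Ab
Perfect 5th above F: C
Minor 7th above F: Eb
Chord = F Ab C Eb


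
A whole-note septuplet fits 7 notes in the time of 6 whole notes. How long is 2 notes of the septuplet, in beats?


Septuplet: 7 notes occupy the space of 6 whole notes
Space = 6 × 4 = 24 beats
Each septuplet note = 24 / 7 = 24/7 beats
2 notes = 2 × 24/7 = 48/7
= 48/7 beats


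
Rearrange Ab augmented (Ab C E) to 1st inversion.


Solution.
Root position: Ab C E
1st inversion: move root up an octave
Bass note: C
Notes (bottom to top) = C E Ab


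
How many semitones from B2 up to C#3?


Step by step:
Absolute semitone position = octave×12 + chromatic position
B2: 2×12 + 11 = 35
C#3: 3×12 + 1 = 37
Difference = 37 - 35 = 2
= 2 semitones


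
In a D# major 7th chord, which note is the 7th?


Major 7th chord = root + major 3rd + perfect 5th + major 7th
Seventh chords stack in thirds, so the letter names are D-F-A-C
Root: D#
Major 3rd above D#: F##
Perfect 5th above D#: A#
Major 7th above D#: C##
The 7th = C##


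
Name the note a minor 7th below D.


Let's work it out.
A 7th spans 7 letter names, so from D we land on E
A minor 7th = 10 semitones below D
Spell E at that pitch: E
= E


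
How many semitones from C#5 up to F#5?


Step by step:
Absolute semitone position = octave×12 + chromatic position
C#5: 5×12 + 1 = 61
F#5: 5×12 + 6 = 66
Difference = 66 - 61 = 5
= 5 semitones


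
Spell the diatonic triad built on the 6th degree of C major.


Working:
C major scale: C D E F G A B
Diatonic triad on degree 6 stacks scale notes 6, 1, 3: A C E
A→C = 3 semitones; A→E = 7 semitones → minor triad
= A C E (minor)


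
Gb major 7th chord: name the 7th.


Reasoning:
Major 7th chord = root + major 3rd + perfect 5th + major 7th
Seventh chords stack in thirds, so the letter names are G-B-D-F
Root: Gb
Major 3rd above Gb: Bb
Perfect 5th above Gb: Db
Major 7th above Gb: F
The 7th = F


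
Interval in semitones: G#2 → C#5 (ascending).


Let's work it out.
Absolute semitone position = octave×12 + chromatic position
G#2: 2×12 + 8 = 32
C#5: 5×12 + 1 = 61
Difference = 61 - 32 = 29
= 29 semitones


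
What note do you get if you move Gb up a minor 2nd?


Let's work it out.
minor 2nd: 2 letter names, 1 semitones
Letter: G + 1 → A
Pitch: Gb + 1 semitones, spelled as an A → Abb
= Abb


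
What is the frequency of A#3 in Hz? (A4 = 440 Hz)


Reasoning:
f = 440 × 2^(n/12) where n = semitones from A4
A#3: -11 semitones from A4
f = 440 × 2^(-11/12)
f = 233.08 Hz


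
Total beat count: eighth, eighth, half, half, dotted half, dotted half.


Let's work it out.
Beat values:
  eighth = 0.5 beats
  eighth = 0.5 beats
  half = 2 beats
  half = 2 beats
  dotted half = 3 beats
  dotted half = 3 beats
Sum = 0.5 + 0.5 + 2 + 2 + 3 + 3
= 11 beats


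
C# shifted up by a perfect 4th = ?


Solution.
perfect 4th: 4 letter names, 5 semitones
Letter: C + 3 → F
Pitch: C# + 5 semitones, spelled as an F → F#
= F#


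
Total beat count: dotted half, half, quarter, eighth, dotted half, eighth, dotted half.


Beat values:
  dotted half = 3 beats
  half = 2 beats
  quarter = 1 beat
  eighth = 0.5 beats
  dotted half = 3 beats
  eighth = 0.5 beats
  dotted half = 3 beats
Sum = 3 + 2 + 1 + 0.5 + 3 + 0.5 + 3
= 13 beats


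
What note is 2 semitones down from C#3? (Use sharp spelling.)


Reasoning:
C#3: chromatic position 1 in octave 3 → absolute = 3×12 + 1 = 37
Transpose down 2: 37 - 2 = 35
35 = 2×12 + 11 → B in octave 2
Result = B2


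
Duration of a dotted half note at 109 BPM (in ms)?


Step by step:
One quarter-note beat = 60000 / BPM = 60000 / 109 ms
Dotted half note = 3 × quarter note
Duration = 3 × 60000 / 109 = 180000 / 109
= 1651.4 ms


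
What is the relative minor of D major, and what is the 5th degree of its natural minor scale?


The relative minor shares the major's key signature and starts on its 6th degree
6th degree = a major 6th above the tonic; a major 6th above D is B
→ relative minor of D major is B minor
B natural minor scale: B C# D E F# G A
= B minor; 5th degree = F#


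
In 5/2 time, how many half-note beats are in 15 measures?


Time signature 5/2: the bottom number 2 means the half note gets one count
The top number 5 means 5 half-note beats per measure
Total = 5 × 15 measures
= 75 half-note beats


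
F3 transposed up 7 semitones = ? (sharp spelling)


F3: chromatic position 5 in octave 3 → absolute = 3×12 + 5 = 41
Transpose up 7: 41 + 7 = 48
48 = 4×12 + 0 → C in octave 4
Result = C4


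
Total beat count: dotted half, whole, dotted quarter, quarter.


Solution.
Beat values:
  dotted half = 3 beats
  whole = 4 beats
  dotted quarter = 1.5 beats
  quarter = 1 beat
Sum = 3 + 4 + 1.5 + 1
= 9.5 beats


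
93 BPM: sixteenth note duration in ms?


Let's work it out.
One quarter-note beat = 60000 / BPM = 60000 / 93 ms
Sixteenth note = 1/4 × quarter note
Duration = 1/4 × 60000 / 93 = 15000 / 93
= 161.3 ms


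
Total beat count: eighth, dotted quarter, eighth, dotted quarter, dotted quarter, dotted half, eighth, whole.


Beat values:
  eighth = 0.5 beats
  dotted quarter = 1.5 beats
  eighth = 0.5 beats
  dotted quarter = 1.5 beats
  dotted quarter = 1.5 beats
  dotted half = 3 beats
  eighth = 0.5 beats
  whole = 4 beats
Sum = 0.5 + 1.5 + 0.5 + 1.5 + 1.5 + 3 + 0.5 + 4
= 13 beats


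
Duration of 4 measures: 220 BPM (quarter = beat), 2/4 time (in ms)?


Working:
Quarter-note beat duration = 60000 / 220 ms
Beats per measure (2/4) = 2
One measure = 2 × 60000 / 220 = 120000 / 220 ms
4 measures = 4 × 120000 / 220 = 480000 / 220
= 2181.8 ms


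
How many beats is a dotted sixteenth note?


Solution.
Base sixteenth note = 1/4 beats
Dot 1 adds half the previous value: +1/8
One dotted sixteenth = 1/4 + 1/8 = 3/8
= 3/8 beats


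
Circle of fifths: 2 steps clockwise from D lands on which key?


Each clockwise step on the circle of fifths moves up a perfect 5th
From D: D → A → E
= E


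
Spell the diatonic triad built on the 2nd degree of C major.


Step by step:
C major scale: C D E F G A B
Diatonic triad on degree 2 stacks scale notes 2, 4, 6: D F A
D→F = 3 semitones; D→A = 7 semitones → minor triad
= D F A (minor)


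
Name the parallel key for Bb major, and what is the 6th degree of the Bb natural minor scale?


Step by step:
Parallel keys share the same tonic but differ in mode
Bb major → parallel is Bb minor
Bb natural minor scale: Bb C Db Eb F Gb Ab
= Bb minor; 6th degree = Gb


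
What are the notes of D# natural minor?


Solution.
Natural minor scale pattern: W-H-W-W-H-W-W (2-1-2-2-1-2-2 semitones)
Starting from D#:
  D# + 2 semitones → E#
  E# + 1 semitone → F#
  F# + 2 semitones → G#
  G# + 2 semitones → A#
  A# + 1 semitone → B
  B + 2 semitones → C#
  C# + 2 semitones → D#
Scale = D# E# F# G# A# B C#


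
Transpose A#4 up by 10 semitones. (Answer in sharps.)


Solution.
A#4: chromatic position 10 in octave 4 → absolute = 4×12 + 10 = 58
Transpose up 10: 58 + 10 = 68
68 = 5×12 + 8 → G# in octave 5
Result = G#5


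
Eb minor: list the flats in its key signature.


Let's work it out.
Flat minor keys: A(0), D(1), G(2), C(3), F(4), Bb(5), Eb(6), Ab(7)
Eb minor has 6 flats
Order of flats: Bb Eb Ab Db Gb Cb Fb → first 6: Bb, Eb, Ab, Db, Gb, Cb
= Bb, Eb, Ab, Db, Gb, Cb


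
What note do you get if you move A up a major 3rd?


Step by step:
major 3rd: 3 letter names, 4 semitones
Letter: A + 2 → C
Pitch: A + 4 semitones, spelled as a C → C#
= C#


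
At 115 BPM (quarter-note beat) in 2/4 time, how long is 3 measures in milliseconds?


Solution.
Quarter-note beat duration = 60000 / 115 ms
Beats per measure (2/4) = 2
One measure = 2 × 60000 / 115 = 120000 / 115 ms
3 measures = 3 × 120000 / 115 = 360000 / 115
= 3130.4 ms


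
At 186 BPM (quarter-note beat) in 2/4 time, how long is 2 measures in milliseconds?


Let's work it out.
Quarter-note beat duration = 60000 / 186 ms
Beats per measure (2/4) = 2
One measure = 2 × 60000 / 186 = 120000 / 186 ms
2 measures = 2 × 120000 / 186 = 240000 / 186
= 1290.3 ms


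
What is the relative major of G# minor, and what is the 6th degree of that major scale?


Reasoning:
The relative major shares the key signature and is a minor 3rd above the minor tonic
A minor 3rd above G# is B
→ relative major of G# minor is B major
B major scale: B C# D# E F# G# A#
= B major; 6th degree = G#


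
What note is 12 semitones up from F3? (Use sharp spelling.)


F3: chromatic position 5 in octave 3 → absolute = 3×12 + 5 = 41
Transpose up 12: 41 + 12 = 53
53 = 4×12 + 5 → F in octave 4
Result = F4


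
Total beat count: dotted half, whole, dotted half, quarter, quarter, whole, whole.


Reasoning:
Beat values:
  dotted half = 3 beats
  whole = 4 beats
  dotted half = 3 beats
  quarter = 1 beat
  quarter = 1 beat
  whole = 4 beats
  whole = 4 beats
Sum = 3 + 4 + 3 + 1 + 1 + 4 + 4
= 20 beats


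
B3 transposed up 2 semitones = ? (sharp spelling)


Working:
B3: chromatic position 11 in octave 3 → absolute = 3×12 + 11 = 47
Transpose up 2: 47 + 2 = 49
49 = 4×12 + 1 → C# in octave 4
Result = C#4


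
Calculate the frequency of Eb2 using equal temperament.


Step by step:
f = 440 × 2^(n/12) where n = semitones from A4
Eb2: -30 semitones from A4
f = 440 × 2^(-30/12)
f = 77.78 Hz


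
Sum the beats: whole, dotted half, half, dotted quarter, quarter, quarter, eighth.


Beat values:
  whole = 4 beats
  dotted half = 3 beats
  half = 2 beats
  dotted quarter = 1.5 beats
  quarter = 1 beat
  quarter = 1 beat
  eighth = 0.5 beats
Sum = 4 + 3 + 2 + 1.5 + 1 + 1 + 0.5
= 13 beats


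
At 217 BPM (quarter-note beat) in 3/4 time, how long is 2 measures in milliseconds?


Step by step:
Quarter-note beat duration = 60000 / 217 ms
Beats per measure (3/4) = 3
One measure = 3 × 60000 / 217 = 180000 / 217 ms
2 measures = 2 × 180000 / 217 = 360000 / 217
= 1659.0 ms


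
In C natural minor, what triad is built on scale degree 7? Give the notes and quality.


Reasoning:
C natural minor scale: C D Eb F G Ab Bb
Diatonic triad on degree 7 stacks scale notes 7, 2, 4: Bb D F
Bb→D = 4 semitones; Bb→F = 7 semitones → major triad
= Bb D F (major)


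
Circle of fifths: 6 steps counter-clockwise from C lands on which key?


Working:
Each counter-clockwise step moves down a perfect 5th (= up a perfect 4th)
From C: C → F → Bb → Eb → Ab → Db → F#/Gb
= F#/Gb


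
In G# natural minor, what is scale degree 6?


Reasoning:
Natural minor scale pattern: W-H-W-W-H-W-W (2-1-2-2-1-2-2 semitones)
Starting from G#:
  G# + 2 semitones → A#
  A# + 1 semitone → B
  B + 2 semitones → C#
  C# + 2 semitones → D#
  D# + 1 semitone → E
  E + 2 semitones → F#
  F# + 2 semitones → G#
Scale: G# A# B C# D# E F#
Degree 6 = E


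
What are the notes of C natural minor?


Step by step:
Natural minor scale pattern: W-H-W-W-H-W-W (2-1-2-2-1-2-2 semitones)
Starting from C:
  C + 2 semitones → D
  D + 1 semitone → Eb
  Eb + 2 semitones → F
  F + 2 semitones → G
  G + 1 semitone → Ab
  Ab + 2 semitones → Bb
  Bb + 2 semitones → C
Scale = C D Eb F G Ab Bb


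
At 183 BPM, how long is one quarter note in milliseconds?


Solution.
One quarter-note beat = 60000 / BPM = 60000 / 183 ms
Duration = 60000 / 183
= 327.9 ms


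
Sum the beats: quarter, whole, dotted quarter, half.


Beat values:
  quarter = 1 beat
  whole = 4 beats
  dotted quarter = 1.5 beats
  half = 2 beats
Sum = 1 + 4 + 1.5 + 2
= 8.5 beats


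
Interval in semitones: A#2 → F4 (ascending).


Let's work it out.
Absolute semitone position = octave×12 + chromatic position
A#2: 2×12 + 10 = 34
F4: 4×12 + 5 = 53
Difference = 53 - 34 = 19
= 19 semitones


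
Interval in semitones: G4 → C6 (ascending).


Reasoning:
Absolute semitone position = octave×12 + chromatic position
G4: 4×12 + 7 = 55
C6: 6×12 + 0 = 72
Difference = 72 - 55 = 17
= 17 semitones


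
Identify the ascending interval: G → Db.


Let's work it out.
Letter names: G → D spans 5 letter names → a 5th
Semitones: G → Db = 6 half-steps
A 5th of 6 semitones is a diminished 5th
= diminished 5th


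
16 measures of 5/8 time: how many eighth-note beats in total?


Step by step:
Time signature 5/8: the bottom number 8 means the eighth note gets one count
The top number 5 means 5 eighth-note beats per measure
Total = 5 × 16 measures
= 80 eighth-note beats


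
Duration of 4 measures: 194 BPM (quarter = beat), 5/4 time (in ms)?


Working:
Quarter-note beat duration = 60000 / 194 ms
Beats per measure (5/4) = 5
One measure = 5 × 60000 / 194 = 300000 / 194 ms
4 measures = 4 × 300000 / 194 = 1200000 / 194
= 6185.6 ms


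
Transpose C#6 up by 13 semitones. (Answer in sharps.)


Solution.
C#6: chromatic position 1 in octave 6 → absolute = 6×12 + 1 = 73
Transpose up 13: 73 + 13 = 86
86 = 7×12 + 2 → D in octave 7
Result = D7


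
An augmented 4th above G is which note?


A 4th spans 4 letter names, so from G we land on C
An augmented 4th = 6 semitones above G
Spell C at that pitch: C#
= C#


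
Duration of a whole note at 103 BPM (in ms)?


Step by step:
One quarter-note beat = 60000 / BPM = 60000 / 103 ms
Whole note = 4 × quarter note
Duration = 4 × 60000 / 103 = 240000 / 103
= 2330.1 ms


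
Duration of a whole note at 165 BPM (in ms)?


Reasoning:
One quarter-note beat = 60000 / BPM = 60000 / 165 ms
Whole note = 4 × quarter note
Duration = 4 × 60000 / 165 = 240000 / 165
= 1454.5 ms


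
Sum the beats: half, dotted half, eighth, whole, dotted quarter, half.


Let's work it out.
Beat values:
  half = 2 beats
  dotted half = 3 beats
  eighth = 0.5 beats
  whole = 4 beats
  dotted quarter = 1.5 beats
  half = 2 beats
Sum = 2 + 3 + 0.5 + 4 + 1.5 + 2
= 13 beats


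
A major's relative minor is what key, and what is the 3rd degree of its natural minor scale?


Working:
The relative minor shares the major's key signature and starts on its 6th degree
6th degree = a major 6th above the tonic; a major 6th above A is F#
→ relative minor of A major is F# minor
F# natural minor scale: F# G# A B C# D E
= F# minor; 3rd degree = A


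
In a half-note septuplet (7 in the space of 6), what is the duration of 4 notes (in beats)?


Reasoning:
Septuplet: 7 notes occupy the space of 6 half notes
Space = 6 × 2 = 12 beats
Each septuplet note = 12 / 7 = 12/7 beats
4 notes = 4 × 12/7 = 48/7
= 48/7 beats


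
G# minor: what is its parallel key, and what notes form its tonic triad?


Parallel keys share the same tonic but differ in mode
G# minor → parallel is G# major
Tonic triad of G# major = G# B# D#
= G# major; triad = G# B# D#


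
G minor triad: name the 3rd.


Step by step:
Minor triad = root + minor 3rd (3 semitones) + perfect 5th (7 semitones)
A triad on G stacks thirds, so the chord tones use letter names G-B-D
Root: G
Minor 3rd above G: Bb
Perfect 5th above G: D
The 3rd = Bb


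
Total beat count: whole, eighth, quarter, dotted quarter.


Beat values:
  whole = 4 beats
  eighth = 0.5 beats
  quarter = 1 beat
  dotted quarter = 1.5 beats
Sum = 4 + 0.5 + 1 + 1.5
= 7 beats


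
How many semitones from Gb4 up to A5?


Step by step:
Absolute semitone position = octave×12 + chromatic position
Gb4: 4×12 + 6 = 54
A5: 5×12 + 9 = 69
Difference = 69 - 54 = 15
= 15 semitones


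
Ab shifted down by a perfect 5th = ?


Let's work it out.
perfect 5th: 5 letter names, 7 semitones
Letter: A - 4 → D
Pitch: Ab - 7 semitones, spelled as a D → Db
= Db


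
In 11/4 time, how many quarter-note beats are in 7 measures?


Let's work it out.
Time signature 11/4: the bottom number 4 means the quarter note gets one count
The top number 11 means 11 quarter-note beats per measure
Total = 11 × 7 measures
= 77 quarter-note beats


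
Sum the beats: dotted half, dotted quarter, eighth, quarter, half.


Solution.
Beat values:
  dotted half = 3 beats
  dotted quarter = 1.5 beats
  eighth = 0.5 beats
  quarter = 1 beat
  half = 2 beats
Sum = 3 + 1.5 + 0.5 + 1 + 2
= 8 beats


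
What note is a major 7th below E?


Solution.
A 7th spans 7 letter names, so from E we land on F
A major 7th = 11 semitones below E
Spell F at that pitch: F
= F


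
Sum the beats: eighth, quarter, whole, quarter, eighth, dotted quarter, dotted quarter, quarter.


Solution.
Beat values:
  eighth = 0.5 beats
  quarter = 1 beat
  whole = 4 beats
  quarter = 1 beat
  eighth = 0.5 beats
  dotted quarter = 1.5 beats
  dotted quarter = 1.5 beats
  quarter = 1 beat
Sum = 0.5 + 1 + 4 + 1 + 0.5 + 1.5 + 1.5 + 1
= 11 beats


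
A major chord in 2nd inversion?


Working:
Root position: A C# E
2nd inversion: move root and 3rd up an octave
Bass note: E
Notes (bottom to top) = E A C#


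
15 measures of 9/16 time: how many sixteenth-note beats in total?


Working:
Time signature 9/16: the bottom number 16 means the sixteenth note gets one count
The top number 9 means 9 sixteenth-note beats per measure
Total = 9 × 15 measures
= 135 sixteenth-note beats


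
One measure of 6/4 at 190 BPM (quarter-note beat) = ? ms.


Working:
Quarter-note beat duration = 60000 / 190 ms
Beats per measure (6/4) = 6
One measure = 6 × 60000 / 190 = 360000 / 190 ms
= 1894.7 ms


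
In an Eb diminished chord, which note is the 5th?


Let's work it out.
Diminished triad = root + minor 3rd (3 semitones) + diminished 5th (6 semitones)
A triad on Eb stacks thirds, so the chord tones use letter names E-G-B
Root: Eb
Minor 3rd above Eb: Gb
Diminished 5th above Eb: Bbb
The 5th = Bbb


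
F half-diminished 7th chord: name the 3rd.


Half-diminished 7th chord = root + minor 3rd + diminished 5th + minor 7th
Seventh chords stack in thirds, so the letter names are F-A-C-E
Root: F
Minor 3rd above F: Ab
Diminished 5th above F: Cb
Minor 7th above F: Eb
The 3rd = Ab


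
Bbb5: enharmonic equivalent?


Reasoning:
Enharmonic notes sound the same pitch but are spelled with different letter names
Bbb and A name the same pitch class
= A5


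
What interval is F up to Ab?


Working:
Letter names: F → A spans 3 letter names → a 3rd
Semitones: F → Ab = 3 half-steps
A 3rd of 3 semitones is a minor 3rd
= minor 3rd


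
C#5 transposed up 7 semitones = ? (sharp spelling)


Solution.
C#5: chromatic position 1 in octave 5 → absolute = 5×12 + 1 = 61
Transpose up 7: 61 + 7 = 68
68 = 5×12 + 8 → G# in octave 5
Result = G#5


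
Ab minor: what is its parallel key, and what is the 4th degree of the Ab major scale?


Let's work it out.
Parallel keys share the same tonic but differ in mode
Ab minor → parallel is Ab major
Ab major scale: Ab Bb C Db Eb F G
= Ab major; 4th degree = Db


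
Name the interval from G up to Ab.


Letter names: G → A spans 2 letter names → a 2nd
Semitones: G → Ab = 1 half-step
A 2nd of 1 semitone is a minor 2nd
= minor 2nd


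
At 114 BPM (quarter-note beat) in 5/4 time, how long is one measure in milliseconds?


Step by step:
Quarter-note beat duration = 60000 / 114 ms
Beats per measure (5/4) = 5
One measure = 5 × 60000 / 114 = 300000 / 114 ms
= 2631.6 ms


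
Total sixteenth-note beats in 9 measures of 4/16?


Time signature 4/16: the bottom number 16 means the sixteenth note gets one count
The top number 4 means 4 sixteenth-note beats per measure
Total = 4 × 9 measures
= 36 sixteenth-note beats


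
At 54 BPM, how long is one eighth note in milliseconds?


Step by step:
One quarter-note beat = 60000 / BPM = 60000 / 54 ms
Eighth note = 1/2 × quarter note
Duration = 1/2 × 60000 / 54 = 30000 / 54
= 555.6 ms


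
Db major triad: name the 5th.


Major triad = root + major 3rd (4 semitones) + perfect 5th (7 semitones)
A triad on Db stacks thirds, so the chord tones use letter names D-F-A
Root: Db
Major 3rd above Db: F
Perfect 5th above Db: Ab
The 5th = Ab


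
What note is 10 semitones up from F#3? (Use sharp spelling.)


F#3: chromatic position 6 in octave 3 → absolute = 3×12 + 6 = 42
Transpose up 10: 42 + 10 = 52
52 = 4×12 + 4 → E in octave 4
Result = E4


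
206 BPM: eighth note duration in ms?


Working:
One quarter-note beat = 60000 / BPM = 60000 / 206 ms
Eighth note = 1/2 × quarter note
Duration = 1/2 × 60000 / 206 = 30000 / 206
= 145.6 ms


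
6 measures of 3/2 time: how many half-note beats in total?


Time signature 3/2: the bottom number 2 means the half note gets one count
The top number 3 means 3 half-note beats per measure
Total = 3 × 6 measures
= 18 half-note beats


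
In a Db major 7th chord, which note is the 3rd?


Solution.
Major 7th chord = root + major 3rd + perfect 5th + major 7th
Seventh chords stack in thirds, so the letter names are D-F-A-C
Root: Db
Major 3rd above Db: F
Perfect 5th above Db: Ab
Major 7th above Db: C
The 3rd = F


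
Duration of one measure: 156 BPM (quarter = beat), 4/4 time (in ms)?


Step by step:
Quarter-note beat duration = 60000 / 156 ms
Beats per measure (4/4) = 4
One measure = 4 × 60000 / 156 = 240000 / 156 ms
= 1538.5 ms


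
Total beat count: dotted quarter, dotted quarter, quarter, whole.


Beat values:
  dotted quarter = 1.5 beats
  dotted quarter = 1.5 beats
  quarter = 1 beat
  whole = 4 beats
Sum = 1.5 + 1.5 + 1 + 4
= 8 beats


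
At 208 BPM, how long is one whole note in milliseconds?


Let's work it out.
One quarter-note beat = 60000 / BPM = 60000 / 208 ms
Whole note = 4 × quarter note
Duration = 4 × 60000 / 208 = 240000 / 208
= 1153.8 ms


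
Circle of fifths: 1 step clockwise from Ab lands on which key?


Let's work it out.
Each clockwise step on the circle of fifths moves up a perfect 5th
From Ab: Ab → Eb
= Eb


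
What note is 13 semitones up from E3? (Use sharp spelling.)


E3: chromatic position 4 in octave 3 → absolute = 3×12 + 4 = 40
Transpose up 13: 40 + 13 = 53
53 = 4×12 + 5 → F in octave 4
Result = F4


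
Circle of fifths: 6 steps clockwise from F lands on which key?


Each clockwise step on the circle of fifths moves up a perfect 5th
From F: F → C → G → D → A → E → B
= B


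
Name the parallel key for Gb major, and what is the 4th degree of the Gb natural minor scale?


Let's work it out.
Parallel keys share the same tonic but differ in mode
Gb major → parallel is Gb minor
Gb natural minor scale: Gb Ab Bbb Cb Db Ebb Fb
= Gb minor; 4th degree = Cb


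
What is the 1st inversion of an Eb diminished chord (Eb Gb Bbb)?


Let's work it out.
Root position: Eb Gb Bbb
1st inversion: move root up an octave
Bass note: Gb
Notes (bottom to top) = Gb Bbb Eb


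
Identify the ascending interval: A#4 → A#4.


Reasoning:
Letter names: A → A spans 1 letter name → a unison
Semitones: A#4 → A#4 = 0 half-steps
A unison of 0 semitones is a perfect unison
= perfect unison
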